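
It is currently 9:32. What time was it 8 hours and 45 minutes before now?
Starting time: 9:32 = 572 total minutes past 12:00
Subtracting: 8 hours and 45 minutes = 525 minutes
572 - 525 = 47 minutes
= 47 minutes past 12:00 = 12:47

Final answer: 12:47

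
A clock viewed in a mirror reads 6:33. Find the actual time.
Reflection across the vertical (12-6) axis maps a hand at angle A degrees to (360 - A) degrees, which sends a reading of T minutes past 12:00 to (720 - T) minutes past 12:00.
Mirror reads 6:33 = 393 minutes past 12:00.
Actual time: (720 - 393) mod 720 = 327 minutes = 5:27.

Final answer: 5:27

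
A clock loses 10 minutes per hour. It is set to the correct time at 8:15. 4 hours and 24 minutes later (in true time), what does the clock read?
For every 60 true minutes, the faulty clock advances 60 - 10 = 50 minutes.
True elapsed: 4 hours and 24 minutes = 264 minutes.
Faulty clock advances: 264 x 50/60 = 220 minutes (drift: 44 minutes behind).
Shown time: 8:15 + 220 minutes = 11:55.

Final answer: 11:55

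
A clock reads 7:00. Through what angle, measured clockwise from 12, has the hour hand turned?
The hour hand moves 30 degrees per hour and 0.5 degrees per minute.
At 7:00: (7) x 30 + 0 x 0.5 = 210 + 0 = 210 degrees

Final answer: 210 degrees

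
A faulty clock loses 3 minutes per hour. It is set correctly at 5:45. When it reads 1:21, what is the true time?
For every 60 true minutes, the faulty clock advances 57 minutes, so 1 faulty-clock minute corresponds to 60/57 true minutes.
From 5:45 to 1:21 on the faulty dial is 456 minutes.
True elapsed: 456 x 60/57 = 480 minutes = 8 hours.
True time: 5:45 + 8 hours = 1:45.

Final answer: 1:45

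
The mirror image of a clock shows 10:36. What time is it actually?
Reflection across the vertical (12-6) axis maps a hand at angle A degrees to (360 - A) degrees, which sends a reading of T minutes past 12:00 to (720 - T) minutes past 12:00.
Mirror reads 10:36 = 636 minutes past 12:00.
Actual time: (720 - 636) mod 720 = 84 minutes = 1:24.

Final answer: 1:24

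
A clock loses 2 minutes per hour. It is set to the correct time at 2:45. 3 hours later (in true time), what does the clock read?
For every 60 true minutes, the faulty clock advances 60 - 2 = 58 minutes.
True elapsed: 3 hours = 180 minutes.
Faulty clock advances: 180 x 58/60 = 174 minutes (drift: 6 minutes behind).
Shown time: 2:45 + 174 minutes = 5:39.

Final answer: 5:39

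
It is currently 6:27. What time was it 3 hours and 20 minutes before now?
Starting time: 6:27 = 387 total minutes past 12:00
Subtracting: 3 hours and 20 minutes = 200 minutes
387 - 200 = 187 minutes
= 3 hours and 7 minutes past 12:00 = 3:07

Final answer: 3:07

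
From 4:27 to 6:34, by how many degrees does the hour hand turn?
The hour hand moves 0.5 degrees per minute.
Time elapsed: 6:34 - 4:27 = 127 minutes
Angular displacement: 127 x 0.5 = 63.5 degrees

Final answer: 63.5 degrees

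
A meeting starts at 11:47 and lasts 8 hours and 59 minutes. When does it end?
Starting time: 11:47
Adding 59 minutes to 47 minutes: 47 + 59 = 106 minutes = 1 hour and 46 minutes
Adding 8 hours: 11 + 8 + 1 (carry) = 20 - 12 = 8
Final time: 8:46

Final answer: 8:46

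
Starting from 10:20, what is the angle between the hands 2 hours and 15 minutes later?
First find the time 2 hours and 15 minutes after 10:20.
Total minutes: 10 x 60 + 20 + 2 x 60 + 15 = 755.
755 mod 720 = 35 minutes = 12:35.
Now compute the angle at 12:35:
Hour hand: 0 x 30 + 35 x 0.5 = 17.5 degrees
Minute hand: 35 x 6 = 210 degrees
Difference: |17.5 - 210| = 192.5 degrees
Smaller angle: 360 - 192.5 = 167.5 degrees

Final answer: 167.5 degrees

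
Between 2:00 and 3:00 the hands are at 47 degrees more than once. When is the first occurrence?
At t minutes past 2:00, the hour hand is at 30 x 2 + 0.5t degrees and the minute hand is at 6t degrees.
The smaller angle between them is 47 degrees when |30H - 5.5t| = 47 or |30H - 5.5t| = 313.
With H = 2, solve 30 x 2 - 5.5t = +/- target for each target:
  t = (30 x 2 - 47) / 5.5 = 2.36
  t = (30 x 2 + 47) / 5.5 = 19.45
  t = (30 x 2 - 313) / 5.5 = -46 (outside (0, 60))
  t = (30 x 2 + 313) / 5.5 = 67.82 (outside (0, 60))
Valid solutions in (0, 60): {2.36, 19.45} minutes.
The first occurrence is t = 2.36 minutes.
The hands form a 47-degree angle at 2.36 minutes past 2:00.

Final answer: 2.36 minutes past 2:00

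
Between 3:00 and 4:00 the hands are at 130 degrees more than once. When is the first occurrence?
At t minutes past 3:00, the hour hand is at 30 x 3 + 0.5t degrees and the minute hand is at 6t degrees.
The smaller angle between them is 130 degrees when |30H - 5.5t| = 130 or |30H - 5.5t| = 230.
With H = 3, solve 30 x 3 - 5.5t = +/- target for each target:
  t = (30 x 3 - 130) / 5.5 = -7.27 (outside (0, 60))
  t = (30 x 3 + 130) / 5.5 = 40
  t = (30 x 3 - 230) / 5.5 = -25.45 (outside (0, 60))
  t = (30 x 3 + 230) / 5.5 = 58.18
Valid solutions in (0, 60): {40, 58.18} minutes.
The first occurrence is t = 40 minutes.
The hands form a 130-degree angle at 40 minutes past 3:00.

Final answer: 40 minutes past 3:00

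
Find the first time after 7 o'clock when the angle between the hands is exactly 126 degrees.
At t minutes past 7:00, the hour hand is at 30 x 7 + 0.5t degrees and the minute hand is at 6t degrees.
The smaller angle between them is 126 degrees when |30H - 5.5t| = 126 or |30H - 5.5t| = 234.
With H = 7, solve 30 x 7 - 5.5t = +/- target for each target:
  t = (30 x 7 - 126) / 5.5 = 15.27
  t = (30 x 7 + 126) / 5.5 = 61.09 (outside (0, 60))
  t = (30 x 7 - 234) / 5.5 = -4.36 (outside (0, 60))
  t = (30 x 7 + 234) / 5.5 = 80.73 (outside (0, 60))
Valid solutions in (0, 60): {15.27} minutes.
The first occurrence is t = 15.27 minutes.
The hands form a 126-degree angle at 15.27 minutes past 7:00.

Final answer: 15.27 minutes past 7:00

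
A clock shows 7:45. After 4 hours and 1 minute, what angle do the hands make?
First find the time 4 hours and 1 minute after 7:45.
Total minutes: 7 x 60 + 45 + 4 x 60 + 1 = 706.
706 mod 720 = 706 minutes = 11:46.
Now compute the angle at 11:46:
Hour hand: 11 x 30 + 46 x 0.5 = 353 degrees
Minute hand: 46 x 6 = 276 degrees
Difference: |353 - 276| = 77 degrees
The angle is 77 degrees

Final answer: 77 degrees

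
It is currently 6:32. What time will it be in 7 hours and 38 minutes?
Starting time: 6:32
Adding 38 minutes to 32 minutes: 32 + 38 = 70 minutes = 1 hour and 10 minutes
Adding 7 hours: 6 + 7 + 1 (carry) = 14 - 12 = 2
Final time: 2:10

Final answer: 2:10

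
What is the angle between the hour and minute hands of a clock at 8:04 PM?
Hour hand position: 8 x 30 + 4 x 0.5 = 242 degrees
Minute hand position: 4 x 6 = 24 degrees
Difference: |242 - 24| = 218 degrees
Since 218 > 180, the smaller angle is 360 - 218 = 142 degrees

Final answer: 142 degrees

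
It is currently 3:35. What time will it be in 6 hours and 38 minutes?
Starting time: 3:35
Adding 38 minutes to 35 minutes: 35 + 38 = 73 minutes = 1 hour and 13 minutes
Adding 6 hours: 3 + 6 + 1 (carry) = 10
Final time: 10:13

Final answer: 10:13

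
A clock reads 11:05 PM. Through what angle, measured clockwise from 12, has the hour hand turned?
The hour hand moves 30 degrees per hour and 0.5 degrees per minute.
At 11:05: (11) x 30 + 5 x 0.5 = 330 + 2.5 = 332.5 degrees

Final answer: 332.5 degrees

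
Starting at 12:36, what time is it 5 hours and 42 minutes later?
Starting time: 12:36
Adding 42 minutes to 36 minutes: 36 + 42 = 78 minutes = 1 hour and 18 minutes
Adding 5 hours: 12 + 5 + 1 (carry) = 18 - 12 = 6
Final time: 6:18

Final answer: 6:18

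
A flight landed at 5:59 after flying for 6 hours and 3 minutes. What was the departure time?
Starting time: 5:59 = 359 total minutes past 12:00
Subtracting: 6 hours and 3 minutes = 363 minutes
359 - 363 = -4 (negative, add 12 hours = 720) = 716 minutes
= 11 hours and 56 minutes past 12:00 = 11:56

Final answer: 11:56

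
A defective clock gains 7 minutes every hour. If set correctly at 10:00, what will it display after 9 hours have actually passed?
For every 60 true minutes, the faulty clock advances 60 + 7 = 67 minutes.
True elapsed: 9 hours = 540 minutes.
Faulty clock advances: 540 x 67/60 = 603 minutes (drift: 63 minutes ahead).
Shown time: 10:00 + 603 minutes = 8:03.

Final answer: 8:03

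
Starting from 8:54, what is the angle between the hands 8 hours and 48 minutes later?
First find the time 8 hours and 48 minutes after 8:54.
Total minutes: 8 x 60 + 54 + 8 x 60 + 48 = 1062.
1062 mod 720 = 342 minutes = 5:42.
Now compute the angle at 5:42:
Hour hand: 5 x 30 + 42 x 0.5 = 171 degrees
Minute hand: 42 x 6 = 252 degrees
Difference: |171 - 252| = 81 degrees
The angle is 81 degrees

Final answer: 81 degrees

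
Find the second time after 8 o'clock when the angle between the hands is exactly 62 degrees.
At t minutes past 8:00, the hour hand is at 30 x 8 + 0.5t degrees and the minute hand is at 6t degrees.
The smaller angle between them is 62 degrees when |30H - 5.5t| = 62 or |30H - 5.5t| = 298.
With H = 8, solve 30 x 8 - 5.5t = +/- target for each target:
  t = (30 x 8 - 62) / 5.5 = 32.36
  t = (30 x 8 + 62) / 5.5 = 54.91
  t = (30 x 8 - 298) / 5.5 = -10.55 (outside (0, 60))
  t = (30 x 8 + 298) / 5.5 = 97.82 (outside (0, 60))
Valid solutions in (0, 60): {32.36, 54.91} minutes.
The second occurrence is t = 54.91 minutes.
The hands form a 62-degree angle at 54.91 minutes past 8:00.

Final answer: 54.91 minutes past 8:00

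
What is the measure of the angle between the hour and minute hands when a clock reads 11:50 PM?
Hour hand position: 11 x 30 + 50 x 0.5 = 355 degrees
Minute hand position: 50 x 6 = 300 degrees
Difference: |355 - 300| = 55 degrees
The angle between the hands is 55 degrees

Final answer: 55 degrees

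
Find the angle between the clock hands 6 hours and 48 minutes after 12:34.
First find the time 6 hours and 48 minutes after 12:34.
Total minutes: 12 x 60 + 34 + 6 x 60 + 48 = 1162.
1162 mod 720 = 442 minutes = 7:22.
Now compute the angle at 7:22:
Hour hand: 7 x 30 + 22 x 0.5 = 221 degrees
Minute hand: 22 x 6 = 132 degrees
Difference: |221 - 132| = 89 degrees
The angle is 89 degrees

Final answer: 89 degrees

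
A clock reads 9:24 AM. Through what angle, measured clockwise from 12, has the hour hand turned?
The hour hand moves 30 degrees per hour and 0.5 degrees per minute.
At 9:24: (9) x 30 + 24 x 0.5 = 270 + 12 = 282 degrees

Final answer: 282 degrees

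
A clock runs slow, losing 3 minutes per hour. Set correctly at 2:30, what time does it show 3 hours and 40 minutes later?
For every 60 true minutes, the faulty clock advances 60 - 3 = 57 minutes.
True elapsed: 3 hours and 40 minutes = 220 minutes.
Faulty clock advances: 220 x 57/60 = 209 minutes (drift: 11 minutes behind).
Shown time: 2:30 + 209 minutes = 5:59.

Final answer: 5:59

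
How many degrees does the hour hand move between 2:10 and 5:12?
The hour hand moves 0.5 degrees per minute.
Time elapsed: 5:12 - 2:10 = 182 minutes
Angular displacement: 182 x 0.5 = 91 degrees

Final answer: 91 degrees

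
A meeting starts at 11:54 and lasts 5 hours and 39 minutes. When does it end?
Starting time: 11:54
Adding 39 minutes to 54 minutes: 54 + 39 = 93 minutes = 1 hour and 33 minutes
Adding 5 hours: 11 + 5 + 1 (carry) = 17 - 12 = 5
Final time: 5:33

Final answer: 5:33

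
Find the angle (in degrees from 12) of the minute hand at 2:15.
The minute hand moves 6 degrees per minute.
At 2:15: 15 x 6 = 90 degrees

Final answer: 90 degrees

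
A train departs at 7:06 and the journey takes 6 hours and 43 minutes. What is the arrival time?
Starting time: 7:06
Adding 43 minutes to 6 minutes: 6 + 43 = 49 minutes
Adding 6 hours: 7 + 6 = 13 - 12 = 1
Final time: 1:49

Final answer: 1:49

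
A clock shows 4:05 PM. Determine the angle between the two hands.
Hour hand position: 4 x 30 + 5 x 0.5 = 122.5 degrees
Minute hand position: 5 x 6 = 30 degrees
Difference: |122.5 - 30| = 92.5 degrees
The angle between the hands is 92.5 degrees

Final answer: 92.5 degrees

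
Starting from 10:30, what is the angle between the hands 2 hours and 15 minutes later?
First find the time 2 hours and 15 minutes after 10:30.
Total minutes: 10 x 60 + 30 + 2 x 60 + 15 = 765.
765 mod 720 = 45 minutes = 12:45.
Now compute the angle at 12:45:
Hour hand: 0 x 30 + 45 x 0.5 = 22.5 degrees
Minute hand: 45 x 6 = 270 degrees
Difference: |22.5 - 270| = 247.5 degrees
Smaller angle: 360 - 247.5 = 112.5 degrees

Final answer: 112.5 degrees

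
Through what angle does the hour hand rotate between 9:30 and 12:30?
The hour hand moves 0.5 degrees per minute.
Time elapsed: 12:30 - 9:30 = 180 minutes
Angular displacement: 180 x 0.5 = 90 degrees

Final answer: 90 degrees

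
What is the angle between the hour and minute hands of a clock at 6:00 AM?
Hour hand position: 6 x 30 + 0 x 0.5 = 180 degrees
Minute hand position: 0 x 6 = 0 degrees
Difference: |180 - 0| = 180 degrees
The angle between the hands is 180 degrees

Final answer: 180 degrees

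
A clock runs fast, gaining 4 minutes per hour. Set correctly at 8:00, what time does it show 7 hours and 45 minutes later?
For every 60 true minutes, the faulty clock advances 60 + 4 = 64 minutes.
True elapsed: 7 hours and 45 minutes = 465 minutes.
Faulty clock advances: 465 x 64/60 = 496 minutes (drift: 31 minutes ahead).
Shown time: 8:00 + 496 minutes = 4:16.

Final answer: 4:16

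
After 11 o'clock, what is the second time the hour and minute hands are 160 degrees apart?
At t minutes past 11:00, the hour hand is at 30 x 11 + 0.5t degrees and the minute hand is at 6t degrees.
The smaller angle between them is 160 degrees when |30H - 5.5t| = 160 or |30H - 5.5t| = 200.
With H = 11, solve 30 x 11 - 5.5t = +/- target for each target:
  t = (30 x 11 - 160) / 5.5 = 30.91
  t = (30 x 11 + 160) / 5.5 = 89.09 (outside (0, 60))
  t = (30 x 11 - 200) / 5.5 = 23.64
  t = (30 x 11 + 200) / 5.5 = 96.36 (outside (0, 60))
Valid solutions in (0, 60): {23.64, 30.91} minutes.
The second occurrence is t = 30.91 minutes.
The hands form a 160-degree angle at 30.91 minutes past 11:00.

Final answer: 30.91 minutes past 11:00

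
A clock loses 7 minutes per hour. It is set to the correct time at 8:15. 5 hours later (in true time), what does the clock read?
For every 60 true minutes, the faulty clock advances 60 - 7 = 53 minutes.
True elapsed: 5 hours = 300 minutes.
Faulty clock advances: 300 x 53/60 = 265 minutes (drift: 35 minutes behind).
Shown time: 8:15 + 265 minutes = 12:40.

Final answer: 12:40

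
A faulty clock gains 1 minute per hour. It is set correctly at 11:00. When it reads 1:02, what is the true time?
For every 60 true minutes, the faulty clock advances 61 minutes, so 1 faulty-clock minute corresponds to 60/61 true minutes.
From 11:00 to 1:02 on the faulty dial is 122 minutes.
True elapsed: 122 x 60/61 = 120 minutes = 2 hours.
True time: 11:00 + 2 hours = 1:00.

Final answer: 1:00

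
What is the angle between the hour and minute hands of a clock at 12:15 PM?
Hour hand position: 0 x 30 + 15 x 0.5 = 7.5 degrees
Minute hand position: 15 x 6 = 90 degrees
Difference: |7.5 - 90| = 82.5 degrees
The angle between the hands is 82.5 degrees

Final answer: 82.5 degrees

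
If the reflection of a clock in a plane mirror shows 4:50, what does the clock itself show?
Reflection across the vertical (12-6) axis maps a hand at angle A degrees to (360 - A) degrees, which sends a reading of T minutes past 12:00 to (720 - T) minutes past 12:00.
Mirror reads 4:50 = 290 minutes past 12:00.
Actual time: (720 - 290) mod 720 = 430 minutes = 7:10.

Final answer: 7:10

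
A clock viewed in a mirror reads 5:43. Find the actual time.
Reflection across the vertical (12-6) axis maps a hand at angle A degrees to (360 - A) degrees, which sends a reading of T minutes past 12:00 to (720 - T) minutes past 12:00.
Mirror reads 5:43 = 343 minutes past 12:00.
Actual time: (720 - 343) mod 720 = 377 minutes = 6:17.

Final answer: 6:17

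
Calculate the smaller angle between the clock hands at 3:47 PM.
Hour hand position: 3 x 30 + 47 x 0.5 = 113.5 degrees
Minute hand position: 47 x 6 = 282 degrees
Difference: |113.5 - 282| = 168.5 degrees
The angle between the hands is 168.5 degrees

Final answer: 168.5 degrees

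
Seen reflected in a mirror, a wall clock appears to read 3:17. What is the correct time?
Reflection across the vertical (12-6) axis maps a hand at angle A degrees to (360 - A) degrees, which sends a reading of T minutes past 12:00 to (720 - T) minutes past 12:00.
Mirror reads 3:17 = 197 minutes past 12:00.
Actual time: (720 - 197) mod 720 = 523 minutes = 8:43.

Final answer: 8:43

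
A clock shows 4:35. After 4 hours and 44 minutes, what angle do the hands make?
First find the time 4 hours and 44 minutes after 4:35.
Total minutes: 4 x 60 + 35 + 4 x 60 + 44 = 559.
559 mod 720 = 559 minutes = 9:19.
Now compute the angle at 9:19:
Hour hand: 9 x 30 + 19 x 0.5 = 279.5 degrees
Minute hand: 19 x 6 = 114 degrees
Difference: |279.5 - 114| = 165.5 degrees
The angle is 165.5 degrees

Final answer: 165.5 degrees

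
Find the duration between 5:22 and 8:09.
From 5:22 to 8:09:
(8 x 60 + 9) - (5 x 60 + 22) = 489 - 322 = 167 minutes
= 2 hours and 47 minutes

Final answer: 2 hours and 47 minutes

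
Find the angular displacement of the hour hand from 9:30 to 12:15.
The hour hand moves 0.5 degrees per minute.
Time elapsed: 12:15 - 9:30 = 165 minutes
Angular displacement: 165 x 0.5 = 82.5 degrees

Final answer: 82.5 degrees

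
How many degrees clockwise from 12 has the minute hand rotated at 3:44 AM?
The minute hand moves 6 degrees per minute.
At 3:44: 44 x 6 = 264 degrees

Final answer: 264 degrees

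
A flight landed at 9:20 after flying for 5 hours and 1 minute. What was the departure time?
Starting time: 9:20 = 560 total minutes past 12:00
Subtracting: 5 hours and 1 minute = 301 minutes
560 - 301 = 259 minutes
= 4 hours and 19 minutes past 12:00 = 4:19

Final answer: 4:19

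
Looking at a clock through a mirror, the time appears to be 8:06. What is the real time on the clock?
Reflection across the vertical (12-6) axis maps a hand at angle A degrees to (360 - A) degrees, which sends a reading of T minutes past 12:00 to (720 - T) minutes past 12:00.
Mirror reads 8:06 = 486 minutes past 12:00.
Actual time: (720 - 486) mod 720 = 234 minutes = 3:54.

Final answer: 3:54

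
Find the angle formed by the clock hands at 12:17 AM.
Hour hand position: 0 x 30 + 17 x 0.5 = 8.5 degrees
Minute hand position: 17 x 6 = 102 degrees
Difference: |8.5 - 102| = 93.5 degrees
The angle between the hands is 93.5 degrees

Final answer: 93.5 degrees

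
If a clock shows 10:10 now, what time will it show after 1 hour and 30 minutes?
Starting time: 10:10
Adding 30 minutes to 10 minutes: 10 + 30 = 40 minutes
Adding 1 hour: 10 + 1 = 11
Final time: 11:40

Final answer: 11:40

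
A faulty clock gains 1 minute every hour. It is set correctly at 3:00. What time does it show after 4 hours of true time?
For every 60 true minutes, the faulty clock advances 60 + 1 = 61 minutes.
True elapsed: 4 hours = 240 minutes.
Faulty clock advances: 240 x 61/60 = 244 minutes (drift: 4 minutes ahead).
Shown time: 3:00 + 244 minutes = 7:04.

Final answer: 7:04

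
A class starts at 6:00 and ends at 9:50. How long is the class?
From 6:00 to 9:50:
(9 x 60 + 50) - (6 x 60 + 0) = 590 - 360 = 230 minutes
= 3 hours and 50 minutes

Final answer: 3 hours and 50 minutes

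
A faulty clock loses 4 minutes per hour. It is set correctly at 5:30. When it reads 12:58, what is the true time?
For every 60 true minutes, the faulty clock advances 56 minutes, so 1 faulty-clock minute corresponds to 60/56 true minutes.
From 5:30 to 12:58 on the faulty dial is 448 minutes.
True elapsed: 448 x 60/56 = 480 minutes = 8 hours.
True time: 5:30 + 8 hours = 1:30.

Final answer: 1:30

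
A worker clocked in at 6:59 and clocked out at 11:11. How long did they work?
From 6:59 to 11:11:
(11 x 60 + 11) - (6 x 60 + 59) = 671 - 419 = 252 minutes
= 4 hours and 12 minutes

Final answer: 4 hours and 12 minutes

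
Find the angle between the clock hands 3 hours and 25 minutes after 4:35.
First find the time 3 hours and 25 minutes after 4:35.
Total minutes: 4 x 60 + 35 + 3 x 60 + 25 = 480.
480 mod 720 = 480 minutes = 8:00.
Now compute the angle at 8:00:
Hour hand: 8 x 30 + 0 x 0.5 = 240 degrees
Minute hand: 0 x 6 = 0 degrees
Difference: |240 - 0| = 240 degrees
Smaller angle: 360 - 240 = 120 degrees

Final answer: 120 degrees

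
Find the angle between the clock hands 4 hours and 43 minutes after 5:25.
First find the time 4 hours and 43 minutes after 5:25.
Total minutes: 5 x 60 + 25 + 4 x 60 + 43 = 608.
608 mod 720 = 608 minutes = 10:08.
Now compute the angle at 10:08:
Hour hand: 10 x 30 + 8 x 0.5 = 304 degrees
Minute hand: 8 x 6 = 48 degrees
Difference: |304 - 48| = 256 degrees
Smaller angle: 360 - 256 = 104 degrees

Final answer: 104 degrees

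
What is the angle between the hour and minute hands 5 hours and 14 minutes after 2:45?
First find the time 5 hours and 14 minutes after 2:45.
Total minutes: 2 x 60 + 45 + 5 x 60 + 14 = 479.
479 mod 720 = 479 minutes = 7:59.
Now compute the angle at 7:59:
Hour hand: 7 x 30 + 59 x 0.5 = 239.5 degrees
Minute hand: 59 x 6 = 354 degrees
Difference: |239.5 - 354| = 114.5 degrees
The angle is 114.5 degrees

Final answer: 114.5 degrees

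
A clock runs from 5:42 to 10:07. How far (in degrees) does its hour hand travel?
The hour hand moves 0.5 degrees per minute.
Time elapsed: 10:07 - 5:42 = 265 minutes
Angular displacement: 265 x 0.5 = 132.5 degrees

Final answer: 132.5 degrees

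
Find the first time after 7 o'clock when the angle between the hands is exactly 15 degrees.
At t minutes past 7:00, the hour hand is at 30 x 7 + 0.5t degrees and the minute hand is at 6t degrees.
The smaller angle between them is 15 degrees when |30H - 5.5t| = 15 or |30H - 5.5t| = 345.
With H = 7, solve 30 x 7 - 5.5t = +/- target for each target:
  t = (30 x 7 - 15) / 5.5 = 35.45
  t = (30 x 7 + 15) / 5.5 = 40.91
  t = (30 x 7 - 345) / 5.5 = -24.55 (outside (0, 60))
  t = (30 x 7 + 345) / 5.5 = 100.91 (outside (0, 60))
Valid solutions in (0, 60): {35.45, 40.91} minutes.
The first occurrence is t = 35.45 minutes.
The hands form a 15-degree angle at 35.45 minutes past 7:00.

Final answer: 35.45 minutes past 7:00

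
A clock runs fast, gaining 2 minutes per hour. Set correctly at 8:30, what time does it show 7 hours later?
For every 60 true minutes, the faulty clock advances 60 + 2 = 62 minutes.
True elapsed: 7 hours = 420 minutes.
Faulty clock advances: 420 x 62/60 = 434 minutes (drift: 14 minutes ahead).
Shown time: 8:30 + 434 minutes = 3:44.

Final answer: 3:44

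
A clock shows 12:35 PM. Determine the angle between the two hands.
Hour hand position: 0 x 30 + 35 x 0.5 = 17.5 degrees
Minute hand position: 35 x 6 = 210 degrees
Difference: |17.5 - 210| = 192.5 degrees
Since 192.5 > 180, the smaller angle is 360 - 192.5 = 167.5 degrees

Final answer: 167.5 degrees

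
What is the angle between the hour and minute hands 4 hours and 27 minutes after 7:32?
First find the time 4 hours and 27 minutes after 7:32.
Total minutes: 7 x 60 + 32 + 4 x 60 + 27 = 719.
719 mod 720 = 719 minutes = 11:59.
Now compute the angle at 11:59:
Hour hand: 11 x 30 + 59 x 0.5 = 359.5 degrees
Minute hand: 59 x 6 = 354 degrees
Difference: |359.5 - 354| = 5.5 degrees
The angle is 5.5 degrees

Final answer: 5.5 degrees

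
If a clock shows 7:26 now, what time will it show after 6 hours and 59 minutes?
Starting time: 7:26
Adding 59 minutes to 26 minutes: 26 + 59 = 85 minutes = 1 hour and 25 minutes
Adding 6 hours: 7 + 6 + 1 (carry) = 14 - 12 = 2
Final time: 2:25

Final answer: 2:25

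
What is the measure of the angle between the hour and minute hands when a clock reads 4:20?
Hour hand position: 4 x 30 + 20 x 0.5 = 130 degrees
Minute hand position: 20 x 6 = 120 degrees
Difference: |130 - 120| = 10 degrees
The angle between the hands is 10 degrees

Final answer: 10 degrees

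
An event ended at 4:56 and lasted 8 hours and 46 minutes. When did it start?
Starting time: 4:56 = 296 total minutes past 12:00
Subtracting: 8 hours and 46 minutes = 526 minutes
296 - 526 = -230 (negative, add 12 hours = 720) = 490 minutes
= 8 hours and 10 minutes past 12:00 = 8:10

Final answer: 8:10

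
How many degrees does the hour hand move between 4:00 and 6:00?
The hour hand moves 0.5 degrees per minute.
Time elapsed: 6:00 - 4:00 = 120 minutes
Angular displacement: 120 x 0.5 = 60 degrees

Final answer: 60 degrees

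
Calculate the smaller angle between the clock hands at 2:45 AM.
Hour hand position: 2 x 30 + 45 x 0.5 = 82.5 degrees
Minute hand position: 45 x 6 = 270 degrees
Difference: |82.5 - 270| = 187.5 degrees
Since 187.5 > 180, the smaller angle is 360 - 187.5 = 172.5 degrees

Final answer: 172.5 degrees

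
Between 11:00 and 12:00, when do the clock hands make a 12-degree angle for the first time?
At t minutes past 11:00, the hour hand is at 30 x 11 + 0.5t degrees and the minute hand is at 6t degrees.
The smaller angle between them is 12 degrees when |30H - 5.5t| = 12 or |30H - 5.5t| = 348.
With H = 11, solve 30 x 11 - 5.5t = +/- target for each target:
  t = (30 x 11 - 12) / 5.5 = 57.82
  t = (30 x 11 + 12) / 5.5 = 62.18 (outside (0, 60))
  t = (30 x 11 - 348) / 5.5 = -3.27 (outside (0, 60))
  t = (30 x 11 + 348) / 5.5 = 123.27 (outside (0, 60))
Valid solutions in (0, 60): {57.82} minutes.
The first occurrence is t = 57.82 minutes.
The hands form a 12-degree angle at 57.82 minutes past 11:00.

Final answer: 57.82 minutes past 11:00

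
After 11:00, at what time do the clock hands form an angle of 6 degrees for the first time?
At t minutes past 11:00, the hour hand is at 30 x 11 + 0.5t degrees and the minute hand is at 6t degrees.
The smaller angle between them is 6 degrees when |30H - 5.5t| = 6 or |30H - 5.5t| = 354.
With H = 11, solve 30 x 11 - 5.5t = +/- target for each target:
  t = (30 x 11 - 6) / 5.5 = 58.91
  t = (30 x 11 + 6) / 5.5 = 61.09 (outside (0, 60))
  t = (30 x 11 - 354) / 5.5 = -4.36 (outside (0, 60))
  t = (30 x 11 + 354) / 5.5 = 124.36 (outside (0, 60))
Valid solutions in (0, 60): {58.91} minutes.
The first occurrence is t = 58.91 minutes.
The hands form a 6-degree angle at 58.91 minutes past 11:00.

Final answer: 58.91 minutes past 11:00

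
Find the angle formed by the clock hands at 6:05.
Hour hand position: 6 x 30 + 5 x 0.5 = 182.5 degrees
Minute hand position: 5 x 6 = 30 degrees
Difference: |182.5 - 30| = 152.5 degrees
The angle between the hands is 152.5 degrees

Final answer: 152.5 degrees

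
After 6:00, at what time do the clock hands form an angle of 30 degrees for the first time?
At t minutes past 6:00, the hour hand is at 30 x 6 + 0.5t degrees and the minute hand is at 6t degrees.
The smaller angle between them is 30 degrees when |30H - 5.5t| = 30 or |30H - 5.5t| = 330.
With H = 6, solve 30 x 6 - 5.5t = +/- target for each target:
  t = (30 x 6 - 30) / 5.5 = 27.27
  t = (30 x 6 + 30) / 5.5 = 38.18
  t = (30 x 6 - 330) / 5.5 = -27.27 (outside (0, 60))
  t = (30 x 6 + 330) / 5.5 = 92.73 (outside (0, 60))
Valid solutions in (0, 60): {27.27, 38.18} minutes.
The first occurrence is t = 27.27 minutes.
The hands form a 30-degree angle at 27.27 minutes past 6:00.

Final answer: 27.27 minutes past 6:00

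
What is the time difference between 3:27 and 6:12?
From 3:27 to 6:12:
(6 x 60 + 12) - (3 x 60 + 27) = 372 - 207 = 165 minutes
= 2 hours and 45 minutes

Final answer: 2 hours and 45 minutes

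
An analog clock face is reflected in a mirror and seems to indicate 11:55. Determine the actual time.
Reflection across the vertical (12-6) axis maps a hand at angle A degrees to (360 - A) degrees, which sends a reading of T minutes past 12:00 to (720 - T) minutes past 12:00.
Mirror reads 11:55 = 715 minutes past 12:00.
Actual time: (720 - 715) mod 720 = 5 minutes = 12:05.

Final answer: 12:05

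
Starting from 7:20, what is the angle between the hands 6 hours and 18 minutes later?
First find the time 6 hours and 18 minutes after 7:20.
Total minutes: 7 x 60 + 20 + 6 x 60 + 18 = 818.
818 mod 720 = 98 minutes = 1:38.
Now compute the angle at 1:38:
Hour hand: 1 x 30 + 38 x 0.5 = 49 degrees
Minute hand: 38 x 6 = 228 degrees
Difference: |49 - 228| = 179 degrees
The angle is 179 degrees

Final answer: 179 degrees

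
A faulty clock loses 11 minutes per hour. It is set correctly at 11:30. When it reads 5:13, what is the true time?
For every 60 true minutes, the faulty clock advances 49 minutes, so 1 faulty-clock minute corresponds to 60/49 true minutes.
From 11:30 to 5:13 on the faulty dial is 343 minutes.
True elapsed: 343 x 60/49 = 420 minutes = 7 hours.
True time: 11:30 + 7 hours = 6:30.

Final answer: 6:30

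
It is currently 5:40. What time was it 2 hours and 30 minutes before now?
Starting time: 5:40 = 340 total minutes past 12:00
Subtracting: 2 hours and 30 minutes = 150 minutes
340 - 150 = 190 minutes
= 3 hours and 10 minutes past 12:00 = 3:10

Final answer: 3:10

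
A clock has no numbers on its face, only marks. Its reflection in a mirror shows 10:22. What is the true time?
Reflection across the vertical (12-6) axis maps a hand at angle A degrees to (360 - A) degrees, which sends a reading of T minutes past 12:00 to (720 - T) minutes past 12:00.
Mirror reads 10:22 = 622 minutes past 12:00.
Actual time: (720 - 622) mod 720 = 98 minutes = 1:38.

Final answer: 1:38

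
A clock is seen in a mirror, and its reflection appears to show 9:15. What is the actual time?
Reflection across the vertical (12-6) axis maps a hand at angle A degrees to (360 - A) degrees, which sends a reading of T minutes past 12:00 to (720 - T) minutes past 12:00.
Mirror reads 9:15 = 555 minutes past 12:00.
Actual time: (720 - 555) mod 720 = 165 minutes = 2:45.

Final answer: 2:45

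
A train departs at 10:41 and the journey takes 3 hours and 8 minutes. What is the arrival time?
Starting time: 10:41
Adding 8 minutes to 41 minutes: 41 + 8 = 49 minutes
Adding 3 hours: 10 + 3 = 13 - 12 = 1
Final time: 1:49

Final answer: 1:49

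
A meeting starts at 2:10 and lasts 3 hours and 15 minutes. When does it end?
Starting time: 2:10
Adding 15 minutes to 10 minutes: 10 + 15 = 25 minutes
Adding 3 hours: 2 + 3 = 5
Final time: 5:25

Final answer: 5:25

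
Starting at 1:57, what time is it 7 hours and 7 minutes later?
Starting time: 1:57
Adding 7 minutes to 57 minutes: 57 + 7 = 64 minutes = 1 hour and 4 minutes
Adding 7 hours: 1 + 7 + 1 (carry) = 9
Final time: 9:04

Final answer: 9:04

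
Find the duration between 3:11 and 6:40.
From 3:11 to 6:40:
(6 x 60 + 40) - (3 x 60 + 11) = 400 - 191 = 209 minutes
= 3 hours and 29 minutes

Final answer: 3 hours and 29 minutes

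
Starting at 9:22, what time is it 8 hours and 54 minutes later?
Starting time: 9:22
Adding 54 minutes to 22 minutes: 22 + 54 = 76 minutes = 1 hour and 16 minutes
Adding 8 hours: 9 + 8 + 1 (carry) = 18 - 12 = 6
Final time: 6:16

Final answer: 6:16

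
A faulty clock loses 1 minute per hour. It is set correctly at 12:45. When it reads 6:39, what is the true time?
For every 60 true minutes, the faulty clock advances 59 minutes, so 1 faulty-clock minute corresponds to 60/59 true minutes.
From 12:45 to 6:39 on the faulty dial is 354 minutes.
True elapsed: 354 x 60/59 = 360 minutes = 6 hours.
True time: 12:45 + 6 hours = 6:45.

Final answer: 6:45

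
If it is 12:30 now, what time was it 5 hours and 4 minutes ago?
Starting time: 12:30 = 30 total minutes past 12:00
Subtracting: 5 hours and 4 minutes = 304 minutes
30 - 304 = -274 (negative, add 12 hours = 720) = 446 minutes
= 7 hours and 26 minutes past 12:00 = 7:26

Final answer: 7:26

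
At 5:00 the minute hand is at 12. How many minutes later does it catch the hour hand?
The minute hand gains 5.5 degrees per minute on the hour hand.
At 5:00, the hour hand is at 150 degrees and the minute hand is at 0 degrees.
The gap is 150 degrees. Time to close: 150/5.5 = 60 x 5/11 = 27.27 minutes.
The hands overlap at 27.27 minutes past 5:00.

Final answer: 27.27 minutes past 5:00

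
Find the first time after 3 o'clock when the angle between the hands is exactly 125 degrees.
At t minutes past 3:00, the hour hand is at 30 x 3 + 0.5t degrees and the minute hand is at 6t degrees.
The smaller angle between them is 125 degrees when |30H - 5.5t| = 125 or |30H - 5.5t| = 235.
With H = 3, solve 30 x 3 - 5.5t = +/- target for each target:
  t = (30 x 3 - 125) / 5.5 = -6.36 (outside (0, 60))
  t = (30 x 3 + 125) / 5.5 = 39.09
  t = (30 x 3 - 235) / 5.5 = -26.36 (outside (0, 60))
  t = (30 x 3 + 235) / 5.5 = 59.09
Valid solutions in (0, 60): {39.09, 59.09} minutes.
The first occurrence is t = 39.09 minutes.
The hands form a 125-degree angle at 39.09 minutes past 3:00.

Final answer: 39.09 minutes past 3:00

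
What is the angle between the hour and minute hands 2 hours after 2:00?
First find the time 2 hours after 2:00.
Total minutes: 2 x 60 + 0 + 2 x 60 + 0 = 240.
240 mod 720 = 240 minutes = 4:00.
Now compute the angle at 4:00:
Hour hand: 4 x 30 + 0 x 0.5 = 120 degrees
Minute hand: 0 x 6 = 0 degrees
Difference: |120 - 0| = 120 degrees
The angle is 120 degrees

Final answer: 120 degrees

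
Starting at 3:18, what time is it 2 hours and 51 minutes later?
Starting time: 3:18
Adding 51 minutes to 18 minutes: 18 + 51 = 69 minutes = 1 hour and 9 minutes
Adding 2 hours: 3 + 2 + 1 (carry) = 6
Final time: 6:09

Final answer: 6:09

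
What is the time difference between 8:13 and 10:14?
From 8:13 to 10:14:
(10 x 60 + 14) - (8 x 60 + 13) = 614 - 493 = 121 minutes
= 2 hours and 1 minute

Final answer: 2 hours and 1 minute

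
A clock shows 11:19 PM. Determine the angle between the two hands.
Hour hand position: 11 x 30 + 19 x 0.5 = 339.5 degrees
Minute hand position: 19 x 6 = 114 degrees
Difference: |339.5 - 114| = 225.5 degrees
Since 225.5 > 180, the smaller angle is 360 - 225.5 = 134.5 degrees

Final answer: 134.5 degrees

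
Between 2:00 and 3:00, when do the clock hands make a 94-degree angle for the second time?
At t minutes past 2:00, the hour hand is at 30 x 2 + 0.5t degrees and the minute hand is at 6t degrees.
The smaller angle between them is 94 degrees when |30H - 5.5t| = 94 or |30H - 5.5t| = 266.
With H = 2, solve 30 x 2 - 5.5t = +/- target for each target:
  t = (30 x 2 - 94) / 5.5 = -6.18 (outside (0, 60))
  t = (30 x 2 + 94) / 5.5 = 28
  t = (30 x 2 - 266) / 5.5 = -37.45 (outside (0, 60))
  t = (30 x 2 + 266) / 5.5 = 59.27
Valid solutions in (0, 60): {28, 59.27} minutes.
The second occurrence is t = 59.27 minutes.
The hands form a 94-degree angle at 59.27 minutes past 2:00.

Final answer: 59.27 minutes past 2:00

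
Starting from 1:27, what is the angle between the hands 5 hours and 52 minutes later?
First find the time 5 hours and 52 minutes after 1:27.
Total minutes: 1 x 60 + 27 + 5 x 60 + 52 = 439.
439 mod 720 = 439 minutes = 7:19.
Now compute the angle at 7:19:
Hour hand: 7 x 30 + 19 x 0.5 = 219.5 degrees
Minute hand: 19 x 6 = 114 degrees
Difference: |219.5 - 114| = 105.5 degrees
The angle is 105.5 degrees

Final answer: 105.5 degrees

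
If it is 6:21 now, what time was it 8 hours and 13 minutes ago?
Starting time: 6:21 = 381 total minutes past 12:00
Subtracting: 8 hours and 13 minutes = 493 minutes
381 - 493 = -112 (negative, add 12 hours = 720) = 608 minutes
= 10 hours and 8 minutes past 12:00 = 10:08

Final answer: 10:08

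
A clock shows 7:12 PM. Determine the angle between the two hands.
Hour hand position: 7 x 30 + 12 x 0.5 = 216 degrees
Minute hand position: 12 x 6 = 72 degrees
Difference: |216 - 72| = 144 degrees
The angle between the hands is 144 degrees

Final answer: 144 degrees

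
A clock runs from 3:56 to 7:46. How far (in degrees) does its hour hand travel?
The hour hand moves 0.5 degrees per minute.
Time elapsed: 7:46 - 3:56 = 230 minutes
Angular displacement: 230 x 0.5 = 115 degrees

Final answer: 115 degrees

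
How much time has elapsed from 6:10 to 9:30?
From 6:10 to 9:30:
(9 x 60 + 30) - (6 x 60 + 10) = 570 - 370 = 200 minutes
= 3 hours and 20 minutes

Final answer: 3 hours and 20 minutes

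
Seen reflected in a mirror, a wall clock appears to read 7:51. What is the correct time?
Reflection across the vertical (12-6) axis maps a hand at angle A degrees to (360 - A) degrees, which sends a reading of T minutes past 12:00 to (720 - T) minutes past 12:00.
Mirror reads 7:51 = 471 minutes past 12:00.
Actual time: (720 - 471) mod 720 = 249 minutes = 4:09.

Final answer: 4:09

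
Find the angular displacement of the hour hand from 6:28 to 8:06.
The hour hand moves 0.5 degrees per minute.
Time elapsed: 8:06 - 6:28 = 98 minutes
Angular displacement: 98 x 0.5 = 49 degrees

Final answer: 49 degrees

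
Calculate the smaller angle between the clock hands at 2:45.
Hour hand position: 2 x 30 + 45 x 0.5 = 82.5 degrees
Minute hand position: 45 x 6 = 270 degrees
Difference: |82.5 - 270| = 187.5 degrees
Since 187.5 > 180, the smaller angle is 360 - 187.5 = 172.5 degrees

Final answer: 172.5 degrees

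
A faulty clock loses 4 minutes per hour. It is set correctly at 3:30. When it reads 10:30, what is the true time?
For every 60 true minutes, the faulty clock advances 56 minutes, so 1 faulty-clock minute corresponds to 60/56 true minutes.
From 3:30 to 10:30 on the faulty dial is 420 minutes.
True elapsed: 420 x 60/56 = 450 minutes = 7 hours and 30 minutes.
True time: 3:30 + 7 hours and 30 minutes = 11:00.

Final answer: 11:00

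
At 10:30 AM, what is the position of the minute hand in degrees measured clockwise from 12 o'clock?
The minute hand moves 6 degrees per minute.
At 10:30: 30 x 6 = 180 degrees

Final answer: 180 degrees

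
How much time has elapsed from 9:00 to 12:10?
From 9:00 to 12:10:
(12 x 60 + 10) - (9 x 60 + 0) = 730 - 540 = 190 minutes
= 3 hours and 10 minutes

Final answer: 3 hours and 10 minutes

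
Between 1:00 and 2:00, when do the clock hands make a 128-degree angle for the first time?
At t minutes past 1:00, the hour hand is at 30 x 1 + 0.5t degrees and the minute hand is at 6t degrees.
The smaller angle between them is 128 degrees when |30H - 5.5t| = 128 or |30H - 5.5t| = 232.
With H = 1, solve 30 x 1 - 5.5t = +/- target for each target:
  t = (30 x 1 - 128) / 5.5 = -17.82 (outside (0, 60))
  t = (30 x 1 + 128) / 5.5 = 28.73
  t = (30 x 1 - 232) / 5.5 = -36.73 (outside (0, 60))
  t = (30 x 1 + 232) / 5.5 = 47.64
Valid solutions in (0, 60): {28.73, 47.64} minutes.
The first occurrence is t = 28.73 minutes.
The hands form a 128-degree angle at 28.73 minutes past 1:00.

Final answer: 28.73 minutes past 1:00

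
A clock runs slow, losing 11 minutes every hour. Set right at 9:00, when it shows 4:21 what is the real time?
For every 60 true minutes, the faulty clock advances 49 minutes, so 1 faulty-clock minute corresponds to 60/49 true minutes.
From 9:00 to 4:21 on the faulty dial is 441 minutes.
True elapsed: 441 x 60/49 = 540 minutes = 9 hours.
True time: 9:00 + 9 hours = 6:00.

Final answer: 6:00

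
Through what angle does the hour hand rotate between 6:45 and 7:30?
The hour hand moves 0.5 degrees per minute.
Time elapsed: 7:30 - 6:45 = 45 minutes
Angular displacement: 45 x 0.5 = 22.5 degrees

Final answer: 22.5 degrees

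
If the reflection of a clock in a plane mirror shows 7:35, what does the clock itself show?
Reflection across the vertical (12-6) axis maps a hand at angle A degrees to (360 - A) degrees, which sends a reading of T minutes past 12:00 to (720 - T) minutes past 12:00.
Mirror reads 7:35 = 455 minutes past 12:00.
Actual time: (720 - 455) mod 720 = 265 minutes = 4:25.

Final answer: 4:25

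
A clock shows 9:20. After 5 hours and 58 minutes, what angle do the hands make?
First find the time 5 hours and 58 minutes after 9:20.
Total minutes: 9 x 60 + 20 + 5 x 60 + 58 = 918.
918 mod 720 = 198 minutes = 3:18.
Now compute the angle at 3:18:
Hour hand: 3 x 30 + 18 x 0.5 = 99 degrees
Minute hand: 18 x 6 = 108 degrees
Difference: |99 - 108| = 9 degrees
The angle is 9 degrees

Final answer: 9 degrees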